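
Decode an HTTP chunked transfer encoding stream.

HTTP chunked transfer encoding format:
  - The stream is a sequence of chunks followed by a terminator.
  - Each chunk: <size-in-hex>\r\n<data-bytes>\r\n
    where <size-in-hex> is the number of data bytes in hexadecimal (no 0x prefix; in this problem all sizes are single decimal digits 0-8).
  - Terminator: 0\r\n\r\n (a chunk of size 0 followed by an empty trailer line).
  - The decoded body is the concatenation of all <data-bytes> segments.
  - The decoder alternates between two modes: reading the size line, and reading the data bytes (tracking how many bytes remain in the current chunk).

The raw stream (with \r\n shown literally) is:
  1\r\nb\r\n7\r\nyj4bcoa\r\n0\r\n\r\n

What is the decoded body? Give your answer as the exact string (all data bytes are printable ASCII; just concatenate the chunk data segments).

Answer: byj4bcoa

Derivation:
Chunk 1: stream[0..1]='1' size=0x1=1, data at stream[3..4]='b' -> body[0..1], body so far='b'
Chunk 2: stream[6..7]='7' size=0x7=7, data at stream[9..16]='yj4bcoa' -> body[1..8], body so far='byj4bcoa'
Chunk 3: stream[18..19]='0' size=0 (terminator). Final body='byj4bcoa' (8 bytes)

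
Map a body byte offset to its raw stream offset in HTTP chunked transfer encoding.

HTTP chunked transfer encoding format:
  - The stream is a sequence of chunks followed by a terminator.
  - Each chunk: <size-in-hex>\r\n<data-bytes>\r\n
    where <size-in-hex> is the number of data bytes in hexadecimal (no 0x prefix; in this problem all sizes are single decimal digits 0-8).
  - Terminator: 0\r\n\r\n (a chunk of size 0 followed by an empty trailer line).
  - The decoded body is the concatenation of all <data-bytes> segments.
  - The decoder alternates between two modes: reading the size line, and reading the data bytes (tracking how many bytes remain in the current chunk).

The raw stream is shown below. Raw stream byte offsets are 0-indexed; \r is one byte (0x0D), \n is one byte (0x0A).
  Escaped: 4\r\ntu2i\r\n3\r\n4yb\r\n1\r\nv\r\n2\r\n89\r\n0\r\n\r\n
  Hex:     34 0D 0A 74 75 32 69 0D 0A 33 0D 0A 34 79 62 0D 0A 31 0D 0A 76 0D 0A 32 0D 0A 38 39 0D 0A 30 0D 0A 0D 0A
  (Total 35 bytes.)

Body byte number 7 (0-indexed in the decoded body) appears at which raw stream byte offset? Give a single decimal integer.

Chunk 1: stream[0..1]='4' size=0x4=4, data at stream[3..7]='tu2i' -> body[0..4], body so far='tu2i'
Chunk 2: stream[9..10]='3' size=0x3=3, data at stream[12..15]='4yb' -> body[4..7], body so far='tu2i4yb'
Chunk 3: stream[17..18]='1' size=0x1=1, data at stream[20..21]='v' -> body[7..8], body so far='tu2i4ybv'
Chunk 4: stream[23..24]='2' size=0x2=2, data at stream[26..28]='89' -> body[8..10], body so far='tu2i4ybv89'
Chunk 5: stream[30..31]='0' size=0 (terminator). Final body='tu2i4ybv89' (10 bytes)
Body byte 7 at stream offset 20

Answer: 20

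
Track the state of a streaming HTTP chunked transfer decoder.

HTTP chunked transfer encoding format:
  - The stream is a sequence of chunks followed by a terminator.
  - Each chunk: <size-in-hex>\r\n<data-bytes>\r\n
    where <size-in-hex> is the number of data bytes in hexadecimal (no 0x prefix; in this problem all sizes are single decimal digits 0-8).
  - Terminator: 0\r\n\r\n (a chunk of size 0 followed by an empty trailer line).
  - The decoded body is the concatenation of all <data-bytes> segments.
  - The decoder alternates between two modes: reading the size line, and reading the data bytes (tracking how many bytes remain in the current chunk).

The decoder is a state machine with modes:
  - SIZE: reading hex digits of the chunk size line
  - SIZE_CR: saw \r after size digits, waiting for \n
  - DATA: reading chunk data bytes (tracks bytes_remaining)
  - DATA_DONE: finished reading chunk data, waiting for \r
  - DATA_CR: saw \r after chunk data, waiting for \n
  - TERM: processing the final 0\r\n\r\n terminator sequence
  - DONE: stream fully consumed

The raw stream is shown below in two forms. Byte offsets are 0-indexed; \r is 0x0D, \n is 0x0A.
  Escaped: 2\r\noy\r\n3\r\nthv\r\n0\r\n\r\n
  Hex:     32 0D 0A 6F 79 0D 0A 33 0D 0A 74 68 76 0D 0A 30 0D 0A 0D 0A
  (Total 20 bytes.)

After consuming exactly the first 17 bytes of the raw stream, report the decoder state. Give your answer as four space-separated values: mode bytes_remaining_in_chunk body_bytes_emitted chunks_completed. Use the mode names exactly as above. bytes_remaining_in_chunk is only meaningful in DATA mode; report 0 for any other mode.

Answer: SIZE_CR 0 5 2

Derivation:
Byte 0 = '2': mode=SIZE remaining=0 emitted=0 chunks_done=0
Byte 1 = 0x0D: mode=SIZE_CR remaining=0 emitted=0 chunks_done=0
Byte 2 = 0x0A: mode=DATA remaining=2 emitted=0 chunks_done=0
Byte 3 = 'o': mode=DATA remaining=1 emitted=1 chunks_done=0
Byte 4 = 'y': mode=DATA_DONE remaining=0 emitted=2 chunks_done=0
Byte 5 = 0x0D: mode=DATA_CR remaining=0 emitted=2 chunks_done=0
Byte 6 = 0x0A: mode=SIZE remaining=0 emitted=2 chunks_done=1
Byte 7 = '3': mode=SIZE remaining=0 emitted=2 chunks_done=1
Byte 8 = 0x0D: mode=SIZE_CR remaining=0 emitted=2 chunks_done=1
Byte 9 = 0x0A: mode=DATA remaining=3 emitted=2 chunks_done=1
Byte 10 = 't': mode=DATA remaining=2 emitted=3 chunks_done=1
Byte 11 = 'h': mode=DATA remaining=1 emitted=4 chunks_done=1
Byte 12 = 'v': mode=DATA_DONE remaining=0 emitted=5 chunks_done=1
Byte 13 = 0x0D: mode=DATA_CR remaining=0 emitted=5 chunks_done=1
Byte 14 = 0x0A: mode=SIZE remaining=0 emitted=5 chunks_done=2
Byte 15 = '0': mode=SIZE remaining=0 emitted=5 chunks_done=2
Byte 16 = 0x0D: mode=SIZE_CR remaining=0 emitted=5 chunks_done=2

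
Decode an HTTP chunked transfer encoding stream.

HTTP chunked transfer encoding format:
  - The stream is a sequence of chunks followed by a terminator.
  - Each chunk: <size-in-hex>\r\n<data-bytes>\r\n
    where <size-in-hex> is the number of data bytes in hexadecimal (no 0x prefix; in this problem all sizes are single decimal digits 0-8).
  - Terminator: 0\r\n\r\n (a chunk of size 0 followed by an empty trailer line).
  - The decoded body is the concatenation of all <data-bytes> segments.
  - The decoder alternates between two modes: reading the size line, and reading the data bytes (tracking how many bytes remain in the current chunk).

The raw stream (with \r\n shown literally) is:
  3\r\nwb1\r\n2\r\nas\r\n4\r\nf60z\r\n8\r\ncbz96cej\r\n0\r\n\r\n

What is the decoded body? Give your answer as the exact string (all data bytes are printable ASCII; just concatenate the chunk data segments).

Chunk 1: stream[0..1]='3' size=0x3=3, data at stream[3..6]='wb1' -> body[0..3], body so far='wb1'
Chunk 2: stream[8..9]='2' size=0x2=2, data at stream[11..13]='as' -> body[3..5], body so far='wb1as'
Chunk 3: stream[15..16]='4' size=0x4=4, data at stream[18..22]='f60z' -> body[5..9], body so far='wb1asf60z'
Chunk 4: stream[24..25]='8' size=0x8=8, data at stream[27..35]='cbz96cej' -> body[9..17], body so far='wb1asf60zcbz96cej'
Chunk 5: stream[37..38]='0' size=0 (terminator). Final body='wb1asf60zcbz96cej' (17 bytes)

Answer: wb1asf60zcbz96cej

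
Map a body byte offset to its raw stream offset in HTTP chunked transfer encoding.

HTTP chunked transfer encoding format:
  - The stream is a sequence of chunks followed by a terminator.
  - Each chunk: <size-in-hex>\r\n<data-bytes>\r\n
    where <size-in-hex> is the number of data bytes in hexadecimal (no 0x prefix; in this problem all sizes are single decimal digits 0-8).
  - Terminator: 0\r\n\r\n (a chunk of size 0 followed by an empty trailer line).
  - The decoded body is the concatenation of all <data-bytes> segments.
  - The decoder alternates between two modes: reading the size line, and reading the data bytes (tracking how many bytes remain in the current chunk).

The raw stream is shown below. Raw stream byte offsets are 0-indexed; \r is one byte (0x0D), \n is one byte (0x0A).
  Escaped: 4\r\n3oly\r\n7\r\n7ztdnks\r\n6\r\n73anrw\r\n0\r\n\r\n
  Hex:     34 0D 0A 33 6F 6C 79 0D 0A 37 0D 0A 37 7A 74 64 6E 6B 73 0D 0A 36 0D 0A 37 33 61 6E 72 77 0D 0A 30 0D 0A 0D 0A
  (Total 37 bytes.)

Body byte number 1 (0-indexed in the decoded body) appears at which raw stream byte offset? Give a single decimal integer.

Answer: 4

Derivation:
Chunk 1: stream[0..1]='4' size=0x4=4, data at stream[3..7]='3oly' -> body[0..4], body so far='3oly'
Chunk 2: stream[9..10]='7' size=0x7=7, data at stream[12..19]='7ztdnks' -> body[4..11], body so far='3oly7ztdnks'
Chunk 3: stream[21..22]='6' size=0x6=6, data at stream[24..30]='73anrw' -> body[11..17], body so far='3oly7ztdnks73anrw'
Chunk 4: stream[32..33]='0' size=0 (terminator). Final body='3oly7ztdnks73anrw' (17 bytes)
Body byte 1 at stream offset 4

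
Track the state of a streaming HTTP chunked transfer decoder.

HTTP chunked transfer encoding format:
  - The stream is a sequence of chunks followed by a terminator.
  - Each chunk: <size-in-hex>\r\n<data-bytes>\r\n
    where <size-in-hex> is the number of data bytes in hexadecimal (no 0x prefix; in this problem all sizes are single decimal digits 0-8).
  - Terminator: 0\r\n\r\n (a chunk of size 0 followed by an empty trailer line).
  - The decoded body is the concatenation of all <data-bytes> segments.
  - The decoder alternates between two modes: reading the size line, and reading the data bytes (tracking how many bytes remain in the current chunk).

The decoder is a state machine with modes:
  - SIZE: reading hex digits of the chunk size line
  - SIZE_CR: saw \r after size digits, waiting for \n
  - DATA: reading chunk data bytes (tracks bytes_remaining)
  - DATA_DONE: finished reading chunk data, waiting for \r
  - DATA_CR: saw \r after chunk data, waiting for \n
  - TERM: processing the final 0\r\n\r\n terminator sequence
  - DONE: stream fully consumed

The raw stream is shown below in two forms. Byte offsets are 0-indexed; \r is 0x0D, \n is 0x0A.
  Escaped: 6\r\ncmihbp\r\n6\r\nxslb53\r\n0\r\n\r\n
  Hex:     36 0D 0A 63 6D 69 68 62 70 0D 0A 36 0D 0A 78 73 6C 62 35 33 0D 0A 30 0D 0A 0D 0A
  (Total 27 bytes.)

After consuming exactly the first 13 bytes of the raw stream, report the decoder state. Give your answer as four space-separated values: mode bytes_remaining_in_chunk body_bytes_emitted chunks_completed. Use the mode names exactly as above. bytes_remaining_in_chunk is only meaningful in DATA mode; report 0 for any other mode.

Answer: SIZE_CR 0 6 1

Derivation:
Byte 0 = '6': mode=SIZE remaining=0 emitted=0 chunks_done=0
Byte 1 = 0x0D: mode=SIZE_CR remaining=0 emitted=0 chunks_done=0
Byte 2 = 0x0A: mode=DATA remaining=6 emitted=0 chunks_done=0
Byte 3 = 'c': mode=DATA remaining=5 emitted=1 chunks_done=0
Byte 4 = 'm': mode=DATA remaining=4 emitted=2 chunks_done=0
Byte 5 = 'i': mode=DATA remaining=3 emitted=3 chunks_done=0
Byte 6 = 'h': mode=DATA remaining=2 emitted=4 chunks_done=0
Byte 7 = 'b': mode=DATA remaining=1 emitted=5 chunks_done=0
Byte 8 = 'p': mode=DATA_DONE remaining=0 emitted=6 chunks_done=0
Byte 9 = 0x0D: mode=DATA_CR remaining=0 emitted=6 chunks_done=0
Byte 10 = 0x0A: mode=SIZE remaining=0 emitted=6 chunks_done=1
Byte 11 = '6': mode=SIZE remaining=0 emitted=6 chunks_done=1
Byte 12 = 0x0D: mode=SIZE_CR remaining=0 emitted=6 chunks_done=1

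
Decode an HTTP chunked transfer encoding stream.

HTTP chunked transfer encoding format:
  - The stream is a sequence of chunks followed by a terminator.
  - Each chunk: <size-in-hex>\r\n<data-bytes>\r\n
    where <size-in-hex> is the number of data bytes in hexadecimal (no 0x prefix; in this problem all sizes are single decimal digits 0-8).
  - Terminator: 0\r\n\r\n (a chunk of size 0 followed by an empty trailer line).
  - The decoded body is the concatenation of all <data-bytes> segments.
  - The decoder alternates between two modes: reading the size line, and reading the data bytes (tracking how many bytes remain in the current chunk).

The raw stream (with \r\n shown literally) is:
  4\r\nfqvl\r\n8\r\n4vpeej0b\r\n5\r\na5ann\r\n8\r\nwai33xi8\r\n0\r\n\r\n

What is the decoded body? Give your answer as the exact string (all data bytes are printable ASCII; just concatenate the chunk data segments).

Chunk 1: stream[0..1]='4' size=0x4=4, data at stream[3..7]='fqvl' -> body[0..4], body so far='fqvl'
Chunk 2: stream[9..10]='8' size=0x8=8, data at stream[12..20]='4vpeej0b' -> body[4..12], body so far='fqvl4vpeej0b'
Chunk 3: stream[22..23]='5' size=0x5=5, data at stream[25..30]='a5ann' -> body[12..17], body so far='fqvl4vpeej0ba5ann'
Chunk 4: stream[32..33]='8' size=0x8=8, data at stream[35..43]='wai33xi8' -> body[17..25], body so far='fqvl4vpeej0ba5annwai33xi8'
Chunk 5: stream[45..46]='0' size=0 (terminator). Final body='fqvl4vpeej0ba5annwai33xi8' (25 bytes)

Answer: fqvl4vpeej0ba5annwai33xi8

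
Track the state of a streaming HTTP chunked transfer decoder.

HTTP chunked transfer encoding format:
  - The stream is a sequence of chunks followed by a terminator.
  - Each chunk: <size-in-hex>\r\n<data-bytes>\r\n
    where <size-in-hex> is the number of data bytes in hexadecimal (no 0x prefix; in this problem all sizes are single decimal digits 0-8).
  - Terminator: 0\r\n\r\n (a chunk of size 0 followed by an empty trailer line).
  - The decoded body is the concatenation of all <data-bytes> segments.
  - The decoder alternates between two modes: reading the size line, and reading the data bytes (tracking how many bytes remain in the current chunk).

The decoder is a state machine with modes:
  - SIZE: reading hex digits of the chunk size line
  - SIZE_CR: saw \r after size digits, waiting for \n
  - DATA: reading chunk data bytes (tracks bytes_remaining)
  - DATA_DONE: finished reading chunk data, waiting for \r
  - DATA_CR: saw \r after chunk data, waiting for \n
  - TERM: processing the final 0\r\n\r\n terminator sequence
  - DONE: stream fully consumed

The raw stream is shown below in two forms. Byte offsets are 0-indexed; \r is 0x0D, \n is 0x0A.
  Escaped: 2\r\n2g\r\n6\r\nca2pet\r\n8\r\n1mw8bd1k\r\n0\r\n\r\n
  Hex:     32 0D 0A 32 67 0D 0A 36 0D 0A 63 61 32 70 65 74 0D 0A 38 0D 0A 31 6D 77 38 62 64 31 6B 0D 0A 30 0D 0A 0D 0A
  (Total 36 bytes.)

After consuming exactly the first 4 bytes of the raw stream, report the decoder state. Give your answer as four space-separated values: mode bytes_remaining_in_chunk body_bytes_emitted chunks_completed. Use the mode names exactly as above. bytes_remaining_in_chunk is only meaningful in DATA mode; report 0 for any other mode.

Byte 0 = '2': mode=SIZE remaining=0 emitted=0 chunks_done=0
Byte 1 = 0x0D: mode=SIZE_CR remaining=0 emitted=0 chunks_done=0
Byte 2 = 0x0A: mode=DATA remaining=2 emitted=0 chunks_done=0
Byte 3 = '2': mode=DATA remaining=1 emitted=1 chunks_done=0

Answer: DATA 1 1 0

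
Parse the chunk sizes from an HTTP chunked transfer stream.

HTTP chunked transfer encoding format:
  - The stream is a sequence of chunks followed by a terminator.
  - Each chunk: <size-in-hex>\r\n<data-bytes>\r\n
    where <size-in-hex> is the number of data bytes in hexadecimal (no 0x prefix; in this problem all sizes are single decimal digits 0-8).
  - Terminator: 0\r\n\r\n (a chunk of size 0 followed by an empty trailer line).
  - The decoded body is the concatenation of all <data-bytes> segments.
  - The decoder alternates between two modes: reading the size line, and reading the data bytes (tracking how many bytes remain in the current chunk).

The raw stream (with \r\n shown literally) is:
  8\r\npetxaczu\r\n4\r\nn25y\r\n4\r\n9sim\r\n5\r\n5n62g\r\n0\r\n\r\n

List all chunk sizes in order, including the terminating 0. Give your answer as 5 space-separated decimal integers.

Chunk 1: stream[0..1]='8' size=0x8=8, data at stream[3..11]='petxaczu' -> body[0..8], body so far='petxaczu'
Chunk 2: stream[13..14]='4' size=0x4=4, data at stream[16..20]='n25y' -> body[8..12], body so far='petxaczun25y'
Chunk 3: stream[22..23]='4' size=0x4=4, data at stream[25..29]='9sim' -> body[12..16], body so far='petxaczun25y9sim'
Chunk 4: stream[31..32]='5' size=0x5=5, data at stream[34..39]='5n62g' -> body[16..21], body so far='petxaczun25y9sim5n62g'
Chunk 5: stream[41..42]='0' size=0 (terminator). Final body='petxaczun25y9sim5n62g' (21 bytes)

Answer: 8 4 4 5 0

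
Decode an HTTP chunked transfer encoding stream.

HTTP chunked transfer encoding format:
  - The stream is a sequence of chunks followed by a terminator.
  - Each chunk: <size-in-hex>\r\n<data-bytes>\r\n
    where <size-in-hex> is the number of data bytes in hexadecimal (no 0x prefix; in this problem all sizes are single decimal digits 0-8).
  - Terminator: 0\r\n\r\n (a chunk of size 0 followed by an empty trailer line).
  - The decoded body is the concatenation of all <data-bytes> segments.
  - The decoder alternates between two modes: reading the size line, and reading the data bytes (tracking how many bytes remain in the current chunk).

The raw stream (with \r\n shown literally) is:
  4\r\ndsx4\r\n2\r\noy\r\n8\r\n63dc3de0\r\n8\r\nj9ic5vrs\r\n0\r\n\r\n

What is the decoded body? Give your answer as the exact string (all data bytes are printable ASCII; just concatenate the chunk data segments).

Answer: dsx4oy63dc3de0j9ic5vrs

Derivation:
Chunk 1: stream[0..1]='4' size=0x4=4, data at stream[3..7]='dsx4' -> body[0..4], body so far='dsx4'
Chunk 2: stream[9..10]='2' size=0x2=2, data at stream[12..14]='oy' -> body[4..6], body so far='dsx4oy'
Chunk 3: stream[16..17]='8' size=0x8=8, data at stream[19..27]='63dc3de0' -> body[6..14], body so far='dsx4oy63dc3de0'
Chunk 4: stream[29..30]='8' size=0x8=8, data at stream[32..40]='j9ic5vrs' -> body[14..22], body so far='dsx4oy63dc3de0j9ic5vrs'
Chunk 5: stream[42..43]='0' size=0 (terminator). Final body='dsx4oy63dc3de0j9ic5vrs' (22 bytes)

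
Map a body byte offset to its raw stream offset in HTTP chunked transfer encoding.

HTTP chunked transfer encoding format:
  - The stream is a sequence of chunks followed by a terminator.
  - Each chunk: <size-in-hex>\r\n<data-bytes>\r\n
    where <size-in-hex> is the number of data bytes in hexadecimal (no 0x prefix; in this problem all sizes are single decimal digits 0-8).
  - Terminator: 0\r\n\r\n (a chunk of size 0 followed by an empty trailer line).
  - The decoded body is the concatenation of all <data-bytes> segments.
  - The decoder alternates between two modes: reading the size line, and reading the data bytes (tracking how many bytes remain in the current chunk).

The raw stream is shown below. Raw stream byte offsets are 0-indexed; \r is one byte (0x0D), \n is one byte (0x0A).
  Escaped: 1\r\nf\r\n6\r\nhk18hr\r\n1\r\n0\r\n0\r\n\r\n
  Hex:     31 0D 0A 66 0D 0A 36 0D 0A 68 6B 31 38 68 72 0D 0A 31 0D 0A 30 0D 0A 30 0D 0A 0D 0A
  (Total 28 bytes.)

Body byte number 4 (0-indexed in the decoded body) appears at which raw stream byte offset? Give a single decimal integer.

Answer: 12

Derivation:
Chunk 1: stream[0..1]='1' size=0x1=1, data at stream[3..4]='f' -> body[0..1], body so far='f'
Chunk 2: stream[6..7]='6' size=0x6=6, data at stream[9..15]='hk18hr' -> body[1..7], body so far='fhk18hr'
Chunk 3: stream[17..18]='1' size=0x1=1, data at stream[20..21]='0' -> body[7..8], body so far='fhk18hr0'
Chunk 4: stream[23..24]='0' size=0 (terminator). Final body='fhk18hr0' (8 bytes)
Body byte 4 at stream offset 12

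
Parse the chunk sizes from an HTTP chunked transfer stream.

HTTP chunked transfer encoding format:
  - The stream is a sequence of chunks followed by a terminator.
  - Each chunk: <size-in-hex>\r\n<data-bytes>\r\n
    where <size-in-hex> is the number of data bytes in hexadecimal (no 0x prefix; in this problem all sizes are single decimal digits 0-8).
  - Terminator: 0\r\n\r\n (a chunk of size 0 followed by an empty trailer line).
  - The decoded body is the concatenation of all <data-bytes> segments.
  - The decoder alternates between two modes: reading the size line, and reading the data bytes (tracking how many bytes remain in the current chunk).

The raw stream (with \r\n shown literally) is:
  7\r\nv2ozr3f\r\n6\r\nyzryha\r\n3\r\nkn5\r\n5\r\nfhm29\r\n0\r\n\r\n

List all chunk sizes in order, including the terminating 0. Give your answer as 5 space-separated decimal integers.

Chunk 1: stream[0..1]='7' size=0x7=7, data at stream[3..10]='v2ozr3f' -> body[0..7], body so far='v2ozr3f'
Chunk 2: stream[12..13]='6' size=0x6=6, data at stream[15..21]='yzryha' -> body[7..13], body so far='v2ozr3fyzryha'
Chunk 3: stream[23..24]='3' size=0x3=3, data at stream[26..29]='kn5' -> body[13..16], body so far='v2ozr3fyzryhakn5'
Chunk 4: stream[31..32]='5' size=0x5=5, data at stream[34..39]='fhm29' -> body[16..21], body so far='v2ozr3fyzryhakn5fhm29'
Chunk 5: stream[41..42]='0' size=0 (terminator). Final body='v2ozr3fyzryhakn5fhm29' (21 bytes)

Answer: 7 6 3 5 0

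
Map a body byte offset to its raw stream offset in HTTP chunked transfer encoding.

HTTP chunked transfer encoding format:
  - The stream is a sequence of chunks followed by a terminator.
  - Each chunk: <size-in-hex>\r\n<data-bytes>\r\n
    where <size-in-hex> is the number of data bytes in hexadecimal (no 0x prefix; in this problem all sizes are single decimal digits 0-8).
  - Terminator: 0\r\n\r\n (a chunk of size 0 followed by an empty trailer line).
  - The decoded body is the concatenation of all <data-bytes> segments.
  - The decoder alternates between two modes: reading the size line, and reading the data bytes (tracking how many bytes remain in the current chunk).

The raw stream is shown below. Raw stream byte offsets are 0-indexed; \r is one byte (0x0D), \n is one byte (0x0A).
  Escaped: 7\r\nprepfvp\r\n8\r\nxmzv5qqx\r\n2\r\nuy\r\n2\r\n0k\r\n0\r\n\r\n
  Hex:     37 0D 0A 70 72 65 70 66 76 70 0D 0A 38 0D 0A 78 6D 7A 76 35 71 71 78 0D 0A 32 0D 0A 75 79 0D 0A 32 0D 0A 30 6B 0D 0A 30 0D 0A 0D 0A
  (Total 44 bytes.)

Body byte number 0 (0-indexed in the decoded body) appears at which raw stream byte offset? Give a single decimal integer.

Chunk 1: stream[0..1]='7' size=0x7=7, data at stream[3..10]='prepfvp' -> body[0..7], body so far='prepfvp'
Chunk 2: stream[12..13]='8' size=0x8=8, data at stream[15..23]='xmzv5qqx' -> body[7..15], body so far='prepfvpxmzv5qqx'
Chunk 3: stream[25..26]='2' size=0x2=2, data at stream[28..30]='uy' -> body[15..17], body so far='prepfvpxmzv5qqxuy'
Chunk 4: stream[32..33]='2' size=0x2=2, data at stream[35..37]='0k' -> body[17..19], body so far='prepfvpxmzv5qqxuy0k'
Chunk 5: stream[39..40]='0' size=0 (terminator). Final body='prepfvpxmzv5qqxuy0k' (19 bytes)
Body byte 0 at stream offset 3

Answer: 3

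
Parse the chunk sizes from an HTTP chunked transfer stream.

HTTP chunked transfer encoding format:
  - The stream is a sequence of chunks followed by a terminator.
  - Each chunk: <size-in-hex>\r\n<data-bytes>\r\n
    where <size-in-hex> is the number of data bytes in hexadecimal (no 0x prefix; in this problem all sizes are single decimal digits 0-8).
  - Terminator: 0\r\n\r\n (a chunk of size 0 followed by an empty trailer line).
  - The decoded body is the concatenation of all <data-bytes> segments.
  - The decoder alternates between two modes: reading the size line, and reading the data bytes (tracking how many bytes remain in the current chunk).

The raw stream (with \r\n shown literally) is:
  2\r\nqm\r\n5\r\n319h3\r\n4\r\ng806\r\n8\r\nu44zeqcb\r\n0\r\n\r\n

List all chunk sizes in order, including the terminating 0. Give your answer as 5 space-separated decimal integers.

Chunk 1: stream[0..1]='2' size=0x2=2, data at stream[3..5]='qm' -> body[0..2], body so far='qm'
Chunk 2: stream[7..8]='5' size=0x5=5, data at stream[10..15]='319h3' -> body[2..7], body so far='qm319h3'
Chunk 3: stream[17..18]='4' size=0x4=4, data at stream[20..24]='g806' -> body[7..11], body so far='qm319h3g806'
Chunk 4: stream[26..27]='8' size=0x8=8, data at stream[29..37]='u44zeqcb' -> body[11..19], body so far='qm319h3g806u44zeqcb'
Chunk 5: stream[39..40]='0' size=0 (terminator). Final body='qm319h3g806u44zeqcb' (19 bytes)

Answer: 2 5 4 8 0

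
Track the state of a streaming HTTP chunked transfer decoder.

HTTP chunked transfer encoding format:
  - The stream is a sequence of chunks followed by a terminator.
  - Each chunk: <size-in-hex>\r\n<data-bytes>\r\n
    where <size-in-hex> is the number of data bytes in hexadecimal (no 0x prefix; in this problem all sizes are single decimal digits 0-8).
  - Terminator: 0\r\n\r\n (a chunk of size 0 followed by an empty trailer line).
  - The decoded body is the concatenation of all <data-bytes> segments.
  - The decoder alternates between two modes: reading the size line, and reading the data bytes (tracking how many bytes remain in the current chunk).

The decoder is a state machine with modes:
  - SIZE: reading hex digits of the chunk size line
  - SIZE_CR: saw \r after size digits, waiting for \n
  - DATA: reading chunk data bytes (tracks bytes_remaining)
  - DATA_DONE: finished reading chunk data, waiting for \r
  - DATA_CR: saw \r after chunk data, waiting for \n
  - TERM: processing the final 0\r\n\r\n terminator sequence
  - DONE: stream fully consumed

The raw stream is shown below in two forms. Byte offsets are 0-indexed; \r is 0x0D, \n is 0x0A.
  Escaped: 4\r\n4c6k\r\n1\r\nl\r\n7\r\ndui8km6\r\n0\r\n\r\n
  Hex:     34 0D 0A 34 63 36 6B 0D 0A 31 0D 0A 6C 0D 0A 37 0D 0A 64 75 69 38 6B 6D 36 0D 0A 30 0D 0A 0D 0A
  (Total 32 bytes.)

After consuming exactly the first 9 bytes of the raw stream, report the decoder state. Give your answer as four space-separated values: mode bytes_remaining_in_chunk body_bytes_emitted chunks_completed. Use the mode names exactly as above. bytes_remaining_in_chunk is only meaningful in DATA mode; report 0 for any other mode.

Byte 0 = '4': mode=SIZE remaining=0 emitted=0 chunks_done=0
Byte 1 = 0x0D: mode=SIZE_CR remaining=0 emitted=0 chunks_done=0
Byte 2 = 0x0A: mode=DATA remaining=4 emitted=0 chunks_done=0
Byte 3 = '4': mode=DATA remaining=3 emitted=1 chunks_done=0
Byte 4 = 'c': mode=DATA remaining=2 emitted=2 chunks_done=0
Byte 5 = '6': mode=DATA remaining=1 emitted=3 chunks_done=0
Byte 6 = 'k': mode=DATA_DONE remaining=0 emitted=4 chunks_done=0
Byte 7 = 0x0D: mode=DATA_CR remaining=0 emitted=4 chunks_done=0
Byte 8 = 0x0A: mode=SIZE remaining=0 emitted=4 chunks_done=1

Answer: SIZE 0 4 1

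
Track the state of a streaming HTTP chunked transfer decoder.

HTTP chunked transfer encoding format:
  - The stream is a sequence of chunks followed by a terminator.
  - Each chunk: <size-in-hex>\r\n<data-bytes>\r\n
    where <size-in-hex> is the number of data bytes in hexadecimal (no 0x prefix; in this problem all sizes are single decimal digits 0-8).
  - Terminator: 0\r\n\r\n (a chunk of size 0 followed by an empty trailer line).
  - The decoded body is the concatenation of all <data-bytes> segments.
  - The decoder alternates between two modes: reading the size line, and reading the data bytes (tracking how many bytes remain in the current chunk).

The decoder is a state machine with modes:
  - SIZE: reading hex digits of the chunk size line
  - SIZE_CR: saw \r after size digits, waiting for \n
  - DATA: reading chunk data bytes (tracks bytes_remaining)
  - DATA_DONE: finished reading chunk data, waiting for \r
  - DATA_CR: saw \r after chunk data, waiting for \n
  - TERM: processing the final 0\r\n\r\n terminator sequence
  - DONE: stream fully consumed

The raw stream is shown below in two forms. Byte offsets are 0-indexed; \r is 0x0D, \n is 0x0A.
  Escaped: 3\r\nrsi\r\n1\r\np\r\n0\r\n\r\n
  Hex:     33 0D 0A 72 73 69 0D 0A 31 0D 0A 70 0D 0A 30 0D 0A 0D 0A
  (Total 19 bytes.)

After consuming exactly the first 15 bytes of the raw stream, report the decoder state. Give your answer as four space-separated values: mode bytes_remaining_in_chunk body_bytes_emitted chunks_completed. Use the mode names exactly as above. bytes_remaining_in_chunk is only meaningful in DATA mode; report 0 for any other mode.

Answer: SIZE 0 4 2

Derivation:
Byte 0 = '3': mode=SIZE remaining=0 emitted=0 chunks_done=0
Byte 1 = 0x0D: mode=SIZE_CR remaining=0 emitted=0 chunks_done=0
Byte 2 = 0x0A: mode=DATA remaining=3 emitted=0 chunks_done=0
Byte 3 = 'r': mode=DATA remaining=2 emitted=1 chunks_done=0
Byte 4 = 's': mode=DATA remaining=1 emitted=2 chunks_done=0
Byte 5 = 'i': mode=DATA_DONE remaining=0 emitted=3 chunks_done=0
Byte 6 = 0x0D: mode=DATA_CR remaining=0 emitted=3 chunks_done=0
Byte 7 = 0x0A: mode=SIZE remaining=0 emitted=3 chunks_done=1
Byte 8 = '1': mode=SIZE remaining=0 emitted=3 chunks_done=1
Byte 9 = 0x0D: mode=SIZE_CR remaining=0 emitted=3 chunks_done=1
Byte 10 = 0x0A: mode=DATA remaining=1 emitted=3 chunks_done=1
Byte 11 = 'p': mode=DATA_DONE remaining=0 emitted=4 chunks_done=1
Byte 12 = 0x0D: mode=DATA_CR remaining=0 emitted=4 chunks_done=1
Byte 13 = 0x0A: mode=SIZE remaining=0 emitted=4 chunks_done=2
Byte 14 = '0': mode=SIZE remaining=0 emitted=4 chunks_done=2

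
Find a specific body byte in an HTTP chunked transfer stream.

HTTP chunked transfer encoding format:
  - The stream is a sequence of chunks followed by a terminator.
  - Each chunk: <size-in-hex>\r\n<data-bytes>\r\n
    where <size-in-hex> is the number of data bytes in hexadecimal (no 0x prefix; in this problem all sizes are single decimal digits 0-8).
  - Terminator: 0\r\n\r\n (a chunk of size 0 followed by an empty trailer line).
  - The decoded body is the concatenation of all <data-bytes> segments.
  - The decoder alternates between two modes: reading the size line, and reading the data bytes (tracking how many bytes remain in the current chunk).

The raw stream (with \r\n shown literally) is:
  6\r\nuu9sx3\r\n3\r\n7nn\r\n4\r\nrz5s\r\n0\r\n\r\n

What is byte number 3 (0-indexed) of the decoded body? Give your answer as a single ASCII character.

Chunk 1: stream[0..1]='6' size=0x6=6, data at stream[3..9]='uu9sx3' -> body[0..6], body so far='uu9sx3'
Chunk 2: stream[11..12]='3' size=0x3=3, data at stream[14..17]='7nn' -> body[6..9], body so far='uu9sx37nn'
Chunk 3: stream[19..20]='4' size=0x4=4, data at stream[22..26]='rz5s' -> body[9..13], body so far='uu9sx37nnrz5s'
Chunk 4: stream[28..29]='0' size=0 (terminator). Final body='uu9sx37nnrz5s' (13 bytes)
Body byte 3 = 's'

Answer: s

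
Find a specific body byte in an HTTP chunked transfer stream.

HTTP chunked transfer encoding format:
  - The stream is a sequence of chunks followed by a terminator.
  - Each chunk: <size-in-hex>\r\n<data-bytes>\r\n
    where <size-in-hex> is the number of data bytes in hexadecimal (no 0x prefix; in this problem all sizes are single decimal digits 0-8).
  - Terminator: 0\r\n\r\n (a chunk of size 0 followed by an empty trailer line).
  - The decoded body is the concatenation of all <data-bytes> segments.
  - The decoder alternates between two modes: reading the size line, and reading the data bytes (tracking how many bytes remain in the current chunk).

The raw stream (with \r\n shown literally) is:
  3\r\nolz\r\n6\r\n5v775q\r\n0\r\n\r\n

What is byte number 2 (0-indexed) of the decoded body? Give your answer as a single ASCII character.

Chunk 1: stream[0..1]='3' size=0x3=3, data at stream[3..6]='olz' -> body[0..3], body so far='olz'
Chunk 2: stream[8..9]='6' size=0x6=6, data at stream[11..17]='5v775q' -> body[3..9], body so far='olz5v775q'
Chunk 3: stream[19..20]='0' size=0 (terminator). Final body='olz5v775q' (9 bytes)
Body byte 2 = 'z'

Answer: z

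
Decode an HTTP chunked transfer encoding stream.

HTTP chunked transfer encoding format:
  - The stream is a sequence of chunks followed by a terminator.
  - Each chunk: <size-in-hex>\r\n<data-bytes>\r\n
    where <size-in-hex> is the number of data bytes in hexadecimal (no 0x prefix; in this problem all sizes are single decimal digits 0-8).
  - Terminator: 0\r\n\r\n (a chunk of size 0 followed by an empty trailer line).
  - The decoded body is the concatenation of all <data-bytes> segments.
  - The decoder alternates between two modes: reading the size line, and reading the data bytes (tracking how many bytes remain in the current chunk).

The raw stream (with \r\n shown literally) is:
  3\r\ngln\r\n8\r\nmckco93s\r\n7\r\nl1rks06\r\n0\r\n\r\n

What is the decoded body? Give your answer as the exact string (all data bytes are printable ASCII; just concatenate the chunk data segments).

Answer: glnmckco93sl1rks06

Derivation:
Chunk 1: stream[0..1]='3' size=0x3=3, data at stream[3..6]='gln' -> body[0..3], body so far='gln'
Chunk 2: stream[8..9]='8' size=0x8=8, data at stream[11..19]='mckco93s' -> body[3..11], body so far='glnmckco93s'
Chunk 3: stream[21..22]='7' size=0x7=7, data at stream[24..31]='l1rks06' -> body[11..18], body so far='glnmckco93sl1rks06'
Chunk 4: stream[33..34]='0' size=0 (terminator). Final body='glnmckco93sl1rks06' (18 bytes)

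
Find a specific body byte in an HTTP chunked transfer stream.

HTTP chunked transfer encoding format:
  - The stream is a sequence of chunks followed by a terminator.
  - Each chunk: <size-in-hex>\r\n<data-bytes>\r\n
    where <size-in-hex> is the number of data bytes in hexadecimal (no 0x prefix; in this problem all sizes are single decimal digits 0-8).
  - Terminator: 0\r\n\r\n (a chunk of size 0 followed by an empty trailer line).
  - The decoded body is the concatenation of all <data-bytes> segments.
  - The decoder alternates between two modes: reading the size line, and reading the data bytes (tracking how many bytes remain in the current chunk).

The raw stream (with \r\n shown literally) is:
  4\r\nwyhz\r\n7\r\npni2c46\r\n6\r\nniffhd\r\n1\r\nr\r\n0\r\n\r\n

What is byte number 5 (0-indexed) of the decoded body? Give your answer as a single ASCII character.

Chunk 1: stream[0..1]='4' size=0x4=4, data at stream[3..7]='wyhz' -> body[0..4], body so far='wyhz'
Chunk 2: stream[9..10]='7' size=0x7=7, data at stream[12..19]='pni2c46' -> body[4..11], body so far='wyhzpni2c46'
Chunk 3: stream[21..22]='6' size=0x6=6, data at stream[24..30]='niffhd' -> body[11..17], body so far='wyhzpni2c46niffhd'
Chunk 4: stream[32..33]='1' size=0x1=1, data at stream[35..36]='r' -> body[17..18], body so far='wyhzpni2c46niffhdr'
Chunk 5: stream[38..39]='0' size=0 (terminator). Final body='wyhzpni2c46niffhdr' (18 bytes)
Body byte 5 = 'n'

Answer: n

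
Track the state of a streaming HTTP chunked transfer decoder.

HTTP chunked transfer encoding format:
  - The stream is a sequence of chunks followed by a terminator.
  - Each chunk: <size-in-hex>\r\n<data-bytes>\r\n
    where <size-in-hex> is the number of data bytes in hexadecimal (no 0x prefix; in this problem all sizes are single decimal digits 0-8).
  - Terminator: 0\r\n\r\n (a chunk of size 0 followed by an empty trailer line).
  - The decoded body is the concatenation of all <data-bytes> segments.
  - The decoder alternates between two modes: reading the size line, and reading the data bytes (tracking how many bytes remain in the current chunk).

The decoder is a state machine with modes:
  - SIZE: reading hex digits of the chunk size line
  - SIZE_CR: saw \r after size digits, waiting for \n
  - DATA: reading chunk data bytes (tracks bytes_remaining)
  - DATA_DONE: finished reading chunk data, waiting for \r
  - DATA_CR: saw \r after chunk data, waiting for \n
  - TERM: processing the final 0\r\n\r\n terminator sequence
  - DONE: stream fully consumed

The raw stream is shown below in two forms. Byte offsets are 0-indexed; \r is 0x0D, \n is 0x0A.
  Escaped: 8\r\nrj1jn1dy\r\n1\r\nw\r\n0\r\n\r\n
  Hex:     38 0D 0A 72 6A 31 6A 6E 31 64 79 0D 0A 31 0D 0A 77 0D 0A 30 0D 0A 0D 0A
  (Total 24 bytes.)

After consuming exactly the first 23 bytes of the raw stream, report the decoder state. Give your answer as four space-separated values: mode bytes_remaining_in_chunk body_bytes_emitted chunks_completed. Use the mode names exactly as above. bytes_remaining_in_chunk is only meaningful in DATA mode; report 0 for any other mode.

Answer: TERM 0 9 2

Derivation:
Byte 0 = '8': mode=SIZE remaining=0 emitted=0 chunks_done=0
Byte 1 = 0x0D: mode=SIZE_CR remaining=0 emitted=0 chunks_done=0
Byte 2 = 0x0A: mode=DATA remaining=8 emitted=0 chunks_done=0
Byte 3 = 'r': mode=DATA remaining=7 emitted=1 chunks_done=0
Byte 4 = 'j': mode=DATA remaining=6 emitted=2 chunks_done=0
Byte 5 = '1': mode=DATA remaining=5 emitted=3 chunks_done=0
Byte 6 = 'j': mode=DATA remaining=4 emitted=4 chunks_done=0
Byte 7 = 'n': mode=DATA remaining=3 emitted=5 chunks_done=0
Byte 8 = '1': mode=DATA remaining=2 emitted=6 chunks_done=0
Byte 9 = 'd': mode=DATA remaining=1 emitted=7 chunks_done=0
Byte 10 = 'y': mode=DATA_DONE remaining=0 emitted=8 chunks_done=0
Byte 11 = 0x0D: mode=DATA_CR remaining=0 emitted=8 chunks_done=0
Byte 12 = 0x0A: mode=SIZE remaining=0 emitted=8 chunks_done=1
Byte 13 = '1': mode=SIZE remaining=0 emitted=8 chunks_done=1
Byte 14 = 0x0D: mode=SIZE_CR remaining=0 emitted=8 chunks_done=1
Byte 15 = 0x0A: mode=DATA remaining=1 emitted=8 chunks_done=1
Byte 16 = 'w': mode=DATA_DONE remaining=0 emitted=9 chunks_done=1
Byte 17 = 0x0D: mode=DATA_CR remaining=0 emitted=9 chunks_done=1
Byte 18 = 0x0A: mode=SIZE remaining=0 emitted=9 chunks_done=2
Byte 19 = '0': mode=SIZE remaining=0 emitted=9 chunks_done=2
Byte 20 = 0x0D: mode=SIZE_CR remaining=0 emitted=9 chunks_done=2
Byte 21 = 0x0A: mode=TERM remaining=0 emitted=9 chunks_done=2
Byte 22 = 0x0D: mode=TERM remaining=0 emitted=9 chunks_done=2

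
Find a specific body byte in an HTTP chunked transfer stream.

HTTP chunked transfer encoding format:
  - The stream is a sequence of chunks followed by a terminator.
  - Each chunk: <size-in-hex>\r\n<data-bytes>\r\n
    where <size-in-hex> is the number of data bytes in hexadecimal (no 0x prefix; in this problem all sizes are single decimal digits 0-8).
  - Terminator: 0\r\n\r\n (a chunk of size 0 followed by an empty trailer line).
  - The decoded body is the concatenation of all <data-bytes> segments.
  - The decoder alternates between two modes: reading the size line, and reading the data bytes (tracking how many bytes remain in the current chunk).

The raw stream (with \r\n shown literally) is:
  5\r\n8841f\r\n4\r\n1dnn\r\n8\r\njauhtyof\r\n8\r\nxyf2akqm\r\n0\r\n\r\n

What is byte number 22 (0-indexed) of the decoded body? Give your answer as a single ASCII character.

Answer: k

Derivation:
Chunk 1: stream[0..1]='5' size=0x5=5, data at stream[3..8]='8841f' -> body[0..5], body so far='8841f'
Chunk 2: stream[10..11]='4' size=0x4=4, data at stream[13..17]='1dnn' -> body[5..9], body so far='8841f1dnn'
Chunk 3: stream[19..20]='8' size=0x8=8, data at stream[22..30]='jauhtyof' -> body[9..17], body so far='8841f1dnnjauhtyof'
Chunk 4: stream[32..33]='8' size=0x8=8, data at stream[35..43]='xyf2akqm' -> body[17..25], body so far='8841f1dnnjauhtyofxyf2akqm'
Chunk 5: stream[45..46]='0' size=0 (terminator). Final body='8841f1dnnjauhtyofxyf2akqm' (25 bytes)
Body byte 22 = 'k'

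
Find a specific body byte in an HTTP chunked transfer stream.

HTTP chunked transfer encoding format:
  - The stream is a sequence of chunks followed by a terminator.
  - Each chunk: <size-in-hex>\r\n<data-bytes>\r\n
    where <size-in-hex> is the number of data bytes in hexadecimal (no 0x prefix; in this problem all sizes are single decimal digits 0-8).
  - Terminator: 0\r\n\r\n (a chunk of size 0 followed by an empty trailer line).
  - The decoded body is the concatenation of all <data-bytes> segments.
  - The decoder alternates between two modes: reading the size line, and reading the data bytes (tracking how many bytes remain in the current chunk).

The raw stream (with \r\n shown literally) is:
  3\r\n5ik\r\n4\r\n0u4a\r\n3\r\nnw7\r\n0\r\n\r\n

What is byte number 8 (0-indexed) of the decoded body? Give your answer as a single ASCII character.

Answer: w

Derivation:
Chunk 1: stream[0..1]='3' size=0x3=3, data at stream[3..6]='5ik' -> body[0..3], body so far='5ik'
Chunk 2: stream[8..9]='4' size=0x4=4, data at stream[11..15]='0u4a' -> body[3..7], body so far='5ik0u4a'
Chunk 3: stream[17..18]='3' size=0x3=3, data at stream[20..23]='nw7' -> body[7..10], body so far='5ik0u4anw7'
Chunk 4: stream[25..26]='0' size=0 (terminator). Final body='5ik0u4anw7' (10 bytes)
Body byte 8 = 'w'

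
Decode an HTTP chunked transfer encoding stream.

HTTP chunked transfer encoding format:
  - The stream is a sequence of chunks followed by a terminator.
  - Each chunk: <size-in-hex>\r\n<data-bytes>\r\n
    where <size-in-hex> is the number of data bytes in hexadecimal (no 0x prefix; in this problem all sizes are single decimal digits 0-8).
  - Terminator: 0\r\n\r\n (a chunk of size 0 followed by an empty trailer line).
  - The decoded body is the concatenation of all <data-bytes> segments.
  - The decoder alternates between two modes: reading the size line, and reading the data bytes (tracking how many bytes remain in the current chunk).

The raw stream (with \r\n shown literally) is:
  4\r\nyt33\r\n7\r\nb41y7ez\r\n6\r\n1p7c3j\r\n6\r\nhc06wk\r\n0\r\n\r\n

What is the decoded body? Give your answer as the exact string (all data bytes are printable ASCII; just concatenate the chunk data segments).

Answer: yt33b41y7ez1p7c3jhc06wk

Derivation:
Chunk 1: stream[0..1]='4' size=0x4=4, data at stream[3..7]='yt33' -> body[0..4], body so far='yt33'
Chunk 2: stream[9..10]='7' size=0x7=7, data at stream[12..19]='b41y7ez' -> body[4..11], body so far='yt33b41y7ez'
Chunk 3: stream[21..22]='6' size=0x6=6, data at stream[24..30]='1p7c3j' -> body[11..17], body so far='yt33b41y7ez1p7c3j'
Chunk 4: stream[32..33]='6' size=0x6=6, data at stream[35..41]='hc06wk' -> body[17..23], body so far='yt33b41y7ez1p7c3jhc06wk'
Chunk 5: stream[43..44]='0' size=0 (terminator). Final body='yt33b41y7ez1p7c3jhc06wk' (23 bytes)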